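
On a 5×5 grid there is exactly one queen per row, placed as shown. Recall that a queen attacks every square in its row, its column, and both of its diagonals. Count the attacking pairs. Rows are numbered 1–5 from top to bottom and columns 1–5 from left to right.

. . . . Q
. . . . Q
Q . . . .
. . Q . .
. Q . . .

4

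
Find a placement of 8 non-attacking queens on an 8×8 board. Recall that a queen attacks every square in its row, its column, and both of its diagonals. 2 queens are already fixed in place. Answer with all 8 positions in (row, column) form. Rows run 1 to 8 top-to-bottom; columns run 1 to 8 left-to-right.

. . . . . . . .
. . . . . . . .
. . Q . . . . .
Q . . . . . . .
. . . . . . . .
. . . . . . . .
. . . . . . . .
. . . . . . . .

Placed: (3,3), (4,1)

(1,7) (2,5) (3,3) (4,1) (5,6) (6,8) (7,2) (8,4)

Row 1: attacked by (3,3)→{1,3,5}; (4,1)→{1,4}. Safe: 2, 6, 7, 8. Place at column 7.
Row 2: attacked by (1,7)→{6,7,8}; (3,3)→{2,3,4}; (4,1)→{1,3}. Safe: 5. Place at column 5.
Row 5: attacked by (1,7)→{3,7}; (2,5)→{2,5,8}; (3,3)→{1,3,5}; (4,1)→{1,2}. Safe: 4, 6. Place at column 6.
Row 6: attacked by (1,7)→{2,7}; (2,5)→{1,5}; (3,3)→{3,6}; (4,1)→{1,3}; (5,6)→{5,6,7}. Safe: 4, 8. Place at column 8.
Row 7: attacked by (1,7)→{1,7}; (2,5)→{5}; (3,3)→{3,7}; (4,1)→{1,4}; (5,6)→{4,6,8}; (6,8)→{7,8}. Safe: 2. Place at column 2.
Row 8: attacked by (1,7)→{7}; (2,5)→{5}; (3,3)→{3,8}; (4,1)→{1,5}; (5,6)→{3,6}; (6,8)→{6,8}; (7,2)→{1,2,3}. Safe: 4. Place at column 4.
Columns [7, 5, 3, 1, 6, 8, 2, 4], r−c [-6, -3, 0, 3, -1, -2, 5, 4], r+c [8, 7, 6, 5, 11, 14, 9, 12] are all distinct, so no two queens attack.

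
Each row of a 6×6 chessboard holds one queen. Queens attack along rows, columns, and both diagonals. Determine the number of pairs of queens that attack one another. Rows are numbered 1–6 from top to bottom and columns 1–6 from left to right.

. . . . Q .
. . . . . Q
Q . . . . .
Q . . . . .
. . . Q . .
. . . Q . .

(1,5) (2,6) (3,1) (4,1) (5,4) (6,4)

4

Same column: (3,1)–(4,1) (column 1); (5,4)–(6,4) (column 4).
Same diagonal: (1,5)–(2,6) (|1−2| = |5−6| = 1); (3,1)–(6,4) (|3−6| = |1−4| = 3).
Total attacking pairs: 4.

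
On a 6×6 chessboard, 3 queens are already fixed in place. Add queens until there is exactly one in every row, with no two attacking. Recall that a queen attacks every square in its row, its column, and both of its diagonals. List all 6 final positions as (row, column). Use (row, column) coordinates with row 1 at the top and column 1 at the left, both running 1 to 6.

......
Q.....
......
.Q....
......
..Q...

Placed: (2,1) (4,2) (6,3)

(1,4) (2,1) (3,5) (4,2) (5,6) (6,3)

Row 1: attacked by (2,1)→{1,2}; (4,2)→{2,5}; (6,3)→{3}. Safe: 4, 6. Place at column 4.
Row 3: attacked by (1,4)→{2,4,6}; (2,1)→{1,2}; (4,2)→{1,2,3}; (6,3)→{3,6}. Safe: 5. Place at column 5.
Row 5: attacked by (1,4)→{4}; (2,1)→{1,4}; (3,5)→{3,5}; (4,2)→{1,2,3}; (6,3)→{2,3,4}. Safe: 6. Place at column 6.
Columns [4, 1, 5, 2, 6, 3], r−c [-3, 1, -2, 2, -1, 3], r+c [5, 3, 8, 6, 11, 9] are all distinct, so no two queens attack.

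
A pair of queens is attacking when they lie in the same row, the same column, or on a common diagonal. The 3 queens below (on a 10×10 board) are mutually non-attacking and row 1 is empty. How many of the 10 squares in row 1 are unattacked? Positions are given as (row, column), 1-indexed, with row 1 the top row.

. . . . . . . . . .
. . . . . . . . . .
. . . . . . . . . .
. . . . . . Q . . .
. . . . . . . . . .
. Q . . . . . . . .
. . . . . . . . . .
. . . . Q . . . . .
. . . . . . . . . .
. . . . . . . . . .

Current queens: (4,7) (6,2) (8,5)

(4,7) attacks row 1 at column 7 and diagonals 4, 10.
(6,2) attacks row 1 at column 2 and diagonals 7.
(8,5) attacks row 1 at column 5.
Attacked columns: {2, 4, 5, 7, 10}. Safe: {1, 3, 6, 8, 9}.

5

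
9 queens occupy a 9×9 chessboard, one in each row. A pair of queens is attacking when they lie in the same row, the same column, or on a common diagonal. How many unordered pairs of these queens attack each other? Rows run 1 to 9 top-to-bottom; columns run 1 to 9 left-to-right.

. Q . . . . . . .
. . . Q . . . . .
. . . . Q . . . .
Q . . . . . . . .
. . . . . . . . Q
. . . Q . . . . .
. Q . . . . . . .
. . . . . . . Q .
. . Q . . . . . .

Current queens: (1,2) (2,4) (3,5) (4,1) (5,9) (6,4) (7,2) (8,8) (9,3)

3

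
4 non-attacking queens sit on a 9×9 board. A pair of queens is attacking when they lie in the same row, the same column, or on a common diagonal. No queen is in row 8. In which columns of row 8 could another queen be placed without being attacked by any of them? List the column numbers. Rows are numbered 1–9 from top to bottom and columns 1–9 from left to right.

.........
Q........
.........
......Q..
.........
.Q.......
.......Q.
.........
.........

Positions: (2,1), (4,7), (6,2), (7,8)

columns 5, 6

(2,1) attacks row 8 at column 1 and diagonals 7.
(4,7) attacks row 8 at column 7 and diagonals 3.
(6,2) attacks row 8 at column 2 and diagonals 4.
(7,8) attacks row 8 at column 8 and diagonals 7, 9.
Attacked columns: {1, 2, 3, 4, 7, 8, 9}. Safe: {5, 6}.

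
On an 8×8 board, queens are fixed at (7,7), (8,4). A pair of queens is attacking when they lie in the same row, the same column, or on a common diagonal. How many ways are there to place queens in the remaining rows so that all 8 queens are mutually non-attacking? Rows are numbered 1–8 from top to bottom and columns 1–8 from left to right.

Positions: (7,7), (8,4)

Branch on row 1: col 2 → 1; col 3 → 1; col 5 → 0; col 6 → 1; col 8 → 1.
Sum: 1 + 1 + 0 + 1 + 1 = 4.

4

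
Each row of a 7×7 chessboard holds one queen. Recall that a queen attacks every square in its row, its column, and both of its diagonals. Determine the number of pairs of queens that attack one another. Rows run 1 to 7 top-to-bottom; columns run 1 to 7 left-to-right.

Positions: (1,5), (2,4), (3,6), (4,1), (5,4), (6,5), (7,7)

Same column: (1,5)–(6,5) (column 5); (2,4)–(5,4) (column 4).
Same diagonal: (1,5)–(2,4) (|1−2| = |5−4| = 1); (3,6)–(5,4) (|3−5| = |6−4| = 2); (5,4)–(6,5) (|5−6| = |4−5| = 1).
Total attacking pairs: 5.

5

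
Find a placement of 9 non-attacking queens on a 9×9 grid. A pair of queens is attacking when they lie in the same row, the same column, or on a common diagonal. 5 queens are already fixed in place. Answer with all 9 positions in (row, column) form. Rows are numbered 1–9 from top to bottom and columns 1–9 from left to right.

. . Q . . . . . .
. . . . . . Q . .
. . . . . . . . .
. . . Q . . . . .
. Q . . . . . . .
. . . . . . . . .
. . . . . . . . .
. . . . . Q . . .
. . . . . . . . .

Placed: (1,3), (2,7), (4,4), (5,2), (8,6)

(1,3) (2,7) (3,9) (4,4) (5,2) (6,5) (7,8) (8,6) (9,1)

Row 3: attacked by (1,3)→{1,3,5}; (2,7)→{6,7,8}; (4,4)→{3,4,5}; (5,2)→{2,4}; (8,6)→{1,6}. Safe: 9. Place at column 9.
Row 6: attacked by (1,3)→{3,8}; (2,7)→{3,7}; (3,9)→{6,9}; (4,4)→{2,4,6}; (5,2)→{1,2,3}; (8,6)→{4,6,8}. Safe: 5. Place at column 5.
Row 7: attacked by (1,3)→{3,9}; (2,7)→{2,7}; (3,9)→{5,9}; (4,4)→{1,4,7}; (5,2)→{2,4}; (6,5)→{4,5,6}; (8,6)→{5,6,7}. Safe: 8. Place at column 8.
Row 9: attacked by (1,3)→{3}; (2,7)→{7}; (3,9)→{3,9}; (4,4)→{4,9}; (5,2)→{2,6}; (6,5)→{2,5,8}; (7,8)→{6,8}; (8,6)→{5,6,7}. Safe: 1. Place at column 1.
Columns [3, 7, 9, 4, 2, 5, 8, 6, 1], r−c [-2, -5, -6, 0, 3, 1, -1, 2, 8], r+c [4, 9, 12, 8, 7, 11, 15, 14, 10] are all distinct, so no two queens attack.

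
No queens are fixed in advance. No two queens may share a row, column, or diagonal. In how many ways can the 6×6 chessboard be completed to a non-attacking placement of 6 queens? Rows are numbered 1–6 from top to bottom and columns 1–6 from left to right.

4

Branch on row 1: col 1 → 0; col 2 → 1; col 3 → 1; col 4 → 1; col 5 → 1; col 6 → 0.
Sum: 0 + 1 + 1 + 1 + 1 + 0 = 4.
(This is the classic 6-queens count.)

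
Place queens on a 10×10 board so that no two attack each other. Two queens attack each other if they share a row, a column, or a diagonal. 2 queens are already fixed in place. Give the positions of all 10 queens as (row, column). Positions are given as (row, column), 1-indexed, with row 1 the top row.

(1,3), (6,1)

(1,3) (2,7) (3,10) (4,4) (5,9) (6,1) (7,5) (8,2) (9,8) (10,6)

Row 2: attacked by (1,3)→{2,3,4}; (6,1)→{1,5}. Safe: 6, 7, 8, 9, 10. Place at column 7.
Row 3: attacked by (1,3)→{1,3,5}; (2,7)→{6,7,8}; (6,1)→{1,4}. Safe: 2, 9, 10. Place at column 10.
Row 4: attacked by (1,3)→{3,6}; (2,7)→{5,7,9}; (3,10)→{9,10}; (6,1)→{1,3}. Safe: 2, 4, 8. Place at column 4.
Row 5: attacked by (1,3)→{3,7}; (2,7)→{4,7,10}; (3,10)→{8,10}; (4,4)→{3,4,5}; (6,1)→{1,2}. Safe: 6, 9. Place at column 9.
Row 7: attacked by (1,3)→{3,9}; (2,7)→{2,7}; (3,10)→{6,10}; (4,4)→{1,4,7}; (5,9)→{7,9}; (6,1)→{1,2}. Safe: 5, 8. Place at column 5.
Row 8: attacked by (1,3)→{3,10}; (2,7)→{1,7}; (3,10)→{5,10}; (4,4)→{4,8}; (5,9)→{6,9}; (6,1)→{1,3}; (7,5)→{4,5,6}. Safe: 2. Place at column 2.
Row 9: attacked by (1,3)→{3}; (2,7)→{7}; (3,10)→{4,10}; (4,4)→{4,9}; (5,9)→{5,9}; (6,1)→{1,4}; (7,5)→{3,5,7}; (8,2)→{1,2,3}. Safe: 6, 8. Place at column 8.
Row 10: attacked by (1,3)→{3}; (2,7)→{7}; (3,10)→{3,10}; (4,4)→{4,10}; (5,9)→{4,9}; (6,1)→{1,5}; (7,5)→{2,5,8}; (8,2)→{2,4}; (9,8)→{7,8,9}. Safe: 6. Place at column 6.
Columns [3, 7, 10, 4, 9, 1, 5, 2, 8, 6], r−c [-2, -5, -7, 0, -4, 5, 2, 6, 1, 4], r+c [4, 9, 13, 8, 14, 7, 12, 10, 17, 16] are all distinct, so no two queens attack.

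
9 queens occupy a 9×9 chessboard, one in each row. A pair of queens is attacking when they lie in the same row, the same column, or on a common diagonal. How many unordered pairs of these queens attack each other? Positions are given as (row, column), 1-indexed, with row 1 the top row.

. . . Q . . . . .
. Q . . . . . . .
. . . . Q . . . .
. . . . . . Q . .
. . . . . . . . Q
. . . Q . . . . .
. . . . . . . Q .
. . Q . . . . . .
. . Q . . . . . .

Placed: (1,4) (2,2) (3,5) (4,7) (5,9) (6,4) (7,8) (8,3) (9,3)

Same column: (1,4)–(6,4) (column 4); (8,3)–(9,3) (column 3).
Same diagonal: (1,4)–(4,7) (|1−4| = |4−7| = 3); (4,7)–(8,3) (|4−8| = |7−3| = 4).
Total attacking pairs: 4.

4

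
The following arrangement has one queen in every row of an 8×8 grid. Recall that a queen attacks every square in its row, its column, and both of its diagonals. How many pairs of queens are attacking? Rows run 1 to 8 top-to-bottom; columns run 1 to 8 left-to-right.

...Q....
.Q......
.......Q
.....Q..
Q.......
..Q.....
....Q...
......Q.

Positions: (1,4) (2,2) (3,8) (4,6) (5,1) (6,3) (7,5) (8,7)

All columns are distinct and no two queens satisfy |Δrow| = |Δcol|, so no pair attacks.

0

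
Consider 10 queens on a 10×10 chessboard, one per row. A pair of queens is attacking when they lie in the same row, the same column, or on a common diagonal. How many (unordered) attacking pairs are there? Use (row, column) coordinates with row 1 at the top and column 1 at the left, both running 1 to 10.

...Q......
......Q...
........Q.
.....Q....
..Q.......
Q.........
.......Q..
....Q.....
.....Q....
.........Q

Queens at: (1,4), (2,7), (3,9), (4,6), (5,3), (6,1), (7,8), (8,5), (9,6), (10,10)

3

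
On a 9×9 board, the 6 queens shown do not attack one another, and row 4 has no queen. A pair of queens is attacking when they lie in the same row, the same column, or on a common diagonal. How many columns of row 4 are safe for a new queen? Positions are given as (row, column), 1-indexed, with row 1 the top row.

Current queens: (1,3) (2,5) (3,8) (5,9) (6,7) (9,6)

(1,3) attacks row 4 at column 3 and diagonals 6.
(2,5) attacks row 4 at column 5 and diagonals 3, 7.
(3,8) attacks row 4 at column 8 and diagonals 7, 9.
(5,9) attacks row 4 at column 9 and diagonals 8.
(6,7) attacks row 4 at column 7 and diagonals 5, 9.
(9,6) attacks row 4 at column 6 and diagonals 1.
Attacked columns: {1, 3, 5, 6, 7, 8, 9}. Safe: {2, 4}.

2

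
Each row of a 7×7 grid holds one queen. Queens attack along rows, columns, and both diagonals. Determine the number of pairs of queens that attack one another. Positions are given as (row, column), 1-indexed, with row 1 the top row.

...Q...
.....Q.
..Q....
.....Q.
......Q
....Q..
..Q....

Same column: (2,6)–(4,6) (column 6); (3,3)–(7,3) (column 3).
Same diagonal: (4,6)–(5,7) (|4−5| = |6−7| = 1); (4,6)–(7,3) (|4−7| = |6−3| = 3).
Total attacking pairs: 4.

4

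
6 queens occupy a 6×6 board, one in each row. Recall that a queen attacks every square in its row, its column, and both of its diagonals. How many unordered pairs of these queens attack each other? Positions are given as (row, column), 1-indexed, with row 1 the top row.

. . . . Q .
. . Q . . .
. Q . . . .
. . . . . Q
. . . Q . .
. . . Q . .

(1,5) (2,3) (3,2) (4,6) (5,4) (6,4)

Same column: (5,4)–(6,4) (column 4).
Same diagonal: (2,3)–(3,2) (|2−3| = |3−2| = 1); (3,2)–(5,4) (|3−5| = |2−4| = 2); (4,6)–(6,4) (|4−6| = |6−4| = 2).
Total attacking pairs: 4.

4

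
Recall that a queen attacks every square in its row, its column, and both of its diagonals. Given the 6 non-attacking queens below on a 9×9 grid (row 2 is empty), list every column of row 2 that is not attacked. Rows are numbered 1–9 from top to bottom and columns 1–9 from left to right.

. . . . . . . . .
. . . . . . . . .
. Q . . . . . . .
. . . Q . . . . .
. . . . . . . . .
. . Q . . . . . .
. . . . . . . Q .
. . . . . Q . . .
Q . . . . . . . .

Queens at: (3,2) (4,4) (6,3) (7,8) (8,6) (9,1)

columns 5, 9

(3,2) attacks row 2 at column 2 and diagonals 1, 3.
(4,4) attacks row 2 at column 4 and diagonals 2, 6.
(6,3) attacks row 2 at column 3 and diagonals 7.
(7,8) attacks row 2 at column 8 and diagonals 3.
(8,6) attacks row 2 at column 6.
(9,1) attacks row 2 at column 1 and diagonals 8.
Attacked columns: {1, 2, 3, 4, 6, 7, 8}. Safe: {5, 9}.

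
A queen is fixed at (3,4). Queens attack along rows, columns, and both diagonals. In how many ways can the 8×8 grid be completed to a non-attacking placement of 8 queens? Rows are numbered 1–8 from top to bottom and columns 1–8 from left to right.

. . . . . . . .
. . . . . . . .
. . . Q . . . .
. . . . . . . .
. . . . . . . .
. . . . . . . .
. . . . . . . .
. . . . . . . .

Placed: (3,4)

12

Branch on row 1: col 1 → 1; col 3 → 3; col 5 → 6; col 7 → 1; col 8 → 1.
Sum: 1 + 3 + 6 + 1 + 1 = 12.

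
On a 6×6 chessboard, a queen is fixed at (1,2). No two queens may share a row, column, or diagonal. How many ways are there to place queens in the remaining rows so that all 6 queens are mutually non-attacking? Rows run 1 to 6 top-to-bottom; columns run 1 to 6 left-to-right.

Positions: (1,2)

1

Branch on row 2: col 4 → 1; col 5 → 0; col 6 → 0.
Sum: 1 + 0 + 0 = 1.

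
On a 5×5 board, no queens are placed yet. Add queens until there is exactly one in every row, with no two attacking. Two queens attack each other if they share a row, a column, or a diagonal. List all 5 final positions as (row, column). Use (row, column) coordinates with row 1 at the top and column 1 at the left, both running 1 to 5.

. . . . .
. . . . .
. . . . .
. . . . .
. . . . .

Row 1: Safe: 1, 2, 3, 4, 5. Place at column 4.
Row 2: attacked by (1,4)→{3,4,5}. Safe: 1, 2. Place at column 1.
Row 3: attacked by (1,4)→{2,4}; (2,1)→{1,2}. Safe: 3, 5. Place at column 3.
Row 4: attacked by (1,4)→{1,4}; (2,1)→{1,3}; (3,3)→{2,3,4}. Safe: 5. Place at column 5.
Row 5: attacked by (1,4)→{4}; (2,1)→{1,4}; (3,3)→{1,3,5}; (4,5)→{4,5}. Safe: 2. Place at column 2.
Columns [4, 1, 3, 5, 2], r−c [-3, 1, 0, -1, 3], r+c [5, 3, 6, 9, 7] are all distinct, so no two queens attack.

(1,4) (2,1) (3,3) (4,5) (5,2)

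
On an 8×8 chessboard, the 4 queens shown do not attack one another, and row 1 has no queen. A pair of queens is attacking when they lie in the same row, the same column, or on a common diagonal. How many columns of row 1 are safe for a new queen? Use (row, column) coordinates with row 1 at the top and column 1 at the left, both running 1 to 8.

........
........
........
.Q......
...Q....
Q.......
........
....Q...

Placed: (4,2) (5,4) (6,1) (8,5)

(4,2) attacks row 1 at column 2 and diagonals 5.
(5,4) attacks row 1 at column 4 and diagonals 8.
(6,1) attacks row 1 at column 1 and diagonals 6.
(8,5) attacks row 1 at column 5.
Attacked columns: {1, 2, 4, 5, 6, 8}. Safe: {3, 7}.

2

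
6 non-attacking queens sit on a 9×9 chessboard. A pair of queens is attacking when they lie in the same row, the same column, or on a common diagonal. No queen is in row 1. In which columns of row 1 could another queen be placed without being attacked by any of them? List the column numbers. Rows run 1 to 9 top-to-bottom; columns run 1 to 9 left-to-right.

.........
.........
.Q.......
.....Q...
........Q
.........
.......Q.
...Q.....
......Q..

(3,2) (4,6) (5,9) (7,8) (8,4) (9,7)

columns 1

(3,2) attacks row 1 at column 2 and diagonals 4.
(4,6) attacks row 1 at column 6 and diagonals 3, 9.
(5,9) attacks row 1 at column 9 and diagonals 5.
(7,8) attacks row 1 at column 8 and diagonals 2.
(8,4) attacks row 1 at column 4.
(9,7) attacks row 1 at column 7.
Attacked columns: {2, 3, 4, 5, 6, 7, 8, 9}. Safe: {1}.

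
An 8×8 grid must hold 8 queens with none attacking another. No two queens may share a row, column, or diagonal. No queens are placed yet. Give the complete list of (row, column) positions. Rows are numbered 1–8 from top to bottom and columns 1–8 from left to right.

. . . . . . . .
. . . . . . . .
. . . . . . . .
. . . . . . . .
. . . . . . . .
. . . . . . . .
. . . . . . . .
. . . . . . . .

Row 1: Safe: 1, 2, 3, 4, 5, 6, 7, 8. Place at column 3.
Row 2: attacked by (1,3)→{2,3,4}. Safe: 1, 5, 6, 7, 8. Place at column 7.
Row 3: attacked by (1,3)→{1,3,5}; (2,7)→{6,7,8}. Safe: 2, 4. Place at column 2.
Row 4: attacked by (1,3)→{3,6}; (2,7)→{5,7}; (3,2)→{1,2,3}. Safe: 4, 8. Place at column 8.
Row 5: attacked by (1,3)→{3,7}; (2,7)→{4,7}; (3,2)→{2,4}; (4,8)→{7,8}. Safe: 1, 5, 6. Place at column 5.
Row 6: attacked by (1,3)→{3,8}; (2,7)→{3,7}; (3,2)→{2,5}; (4,8)→{6,8}; (5,5)→{4,5,6}. Safe: 1. Place at column 1.
Row 7: attacked by (1,3)→{3}; (2,7)→{2,7}; (3,2)→{2,6}; (4,8)→{5,8}; (5,5)→{3,5,7}; (6,1)→{1,2}. Safe: 4. Place at column 4.
Row 8: attacked by (1,3)→{3}; (2,7)→{1,7}; (3,2)→{2,7}; (4,8)→{4,8}; (5,5)→{2,5,8}; (6,1)→{1,3}; (7,4)→{3,4,5}. Safe: 6. Place at column 6.
Columns [3, 7, 2, 8, 5, 1, 4, 6], r−c [-2, -5, 1, -4, 0, 5, 3, 2], r+c [4, 9, 5, 12, 10, 7, 11, 14] are all distinct, so no two queens attack.

(1,3) (2,7) (3,2) (4,8) (5,5) (6,1) (7,4) (8,6)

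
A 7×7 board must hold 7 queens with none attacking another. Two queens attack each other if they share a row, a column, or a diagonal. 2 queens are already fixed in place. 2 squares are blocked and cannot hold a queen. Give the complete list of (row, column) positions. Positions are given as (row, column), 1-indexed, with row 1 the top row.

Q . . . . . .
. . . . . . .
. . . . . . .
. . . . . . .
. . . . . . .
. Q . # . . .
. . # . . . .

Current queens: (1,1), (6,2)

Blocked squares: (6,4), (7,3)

(1,1) (2,4) (3,7) (4,3) (5,6) (6,2) (7,5)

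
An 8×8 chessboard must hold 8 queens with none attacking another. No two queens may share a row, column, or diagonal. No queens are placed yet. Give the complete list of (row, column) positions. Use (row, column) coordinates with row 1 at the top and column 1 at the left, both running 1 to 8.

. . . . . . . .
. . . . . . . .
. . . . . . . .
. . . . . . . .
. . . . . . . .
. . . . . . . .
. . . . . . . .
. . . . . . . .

Row 1: Safe: 1, 2, 3, 4, 5, 6, 7, 8. Place at column 4.
Row 2: attacked by (1,4)→{3,4,5}. Safe: 1, 2, 6, 7, 8. Place at column 8.
Row 3: attacked by (1,4)→{2,4,6}; (2,8)→{7,8}. Safe: 1, 3, 5. Place at column 5.
Row 4: attacked by (1,4)→{1,4,7}; (2,8)→{6,8}; (3,5)→{4,5,6}. Safe: 2, 3. Place at column 3.
Row 5: attacked by (1,4)→{4,8}; (2,8)→{5,8}; (3,5)→{3,5,7}; (4,3)→{2,3,4}. Safe: 1, 6. Place at column 1.
Row 6: attacked by (1,4)→{4}; (2,8)→{4,8}; (3,5)→{2,5,8}; (4,3)→{1,3,5}; (5,1)→{1,2}. Safe: 6, 7. Place at column 7.
Row 7: attacked by (1,4)→{4}; (2,8)→{3,8}; (3,5)→{1,5}; (4,3)→{3,6}; (5,1)→{1,3}; (6,7)→{6,7,8}. Safe: 2. Place at column 2.
Row 8: attacked by (1,4)→{4}; (2,8)→{2,8}; (3,5)→{5}; (4,3)→{3,7}; (5,1)→{1,4}; (6,7)→{5,7}; (7,2)→{1,2,3}. Safe: 6. Place at column 6.
Columns [4, 8, 5, 3, 1, 7, 2, 6], r−c [-3, -6, -2, 1, 4, -1, 5, 2], r+c [5, 10, 8, 7, 6, 13, 9, 14] are all distinct, so no two queens attack.

(1,4) (2,8) (3,5) (4,3) (5,1) (6,7) (7,2) (8,6)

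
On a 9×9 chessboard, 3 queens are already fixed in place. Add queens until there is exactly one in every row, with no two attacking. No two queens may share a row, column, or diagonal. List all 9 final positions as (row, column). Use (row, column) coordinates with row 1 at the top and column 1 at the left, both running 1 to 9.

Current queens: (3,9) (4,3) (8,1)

Row 1: attacked by (3,9)→{7,9}; (4,3)→{3,6}; (8,1)→{1,8}. Safe: 2, 4, 5. Place at column 2.
Row 2: attacked by (1,2)→{1,2,3}; (3,9)→{8,9}; (4,3)→{1,3,5}; (8,1)→{1,7}. Safe: 4, 6. Place at column 6.
Row 5: attacked by (1,2)→{2,6}; (2,6)→{3,6,9}; (3,9)→{7,9}; (4,3)→{2,3,4}; (8,1)→{1,4}. Safe: 5, 8. Place at column 5.
Row 6: attacked by (1,2)→{2,7}; (2,6)→{2,6}; (3,9)→{6,9}; (4,3)→{1,3,5}; (5,5)→{4,5,6}; (8,1)→{1,3}. Safe: 8. Place at column 8.
Row 7: attacked by (1,2)→{2,8}; (2,6)→{1,6}; (3,9)→{5,9}; (4,3)→{3,6}; (5,5)→{3,5,7}; (6,8)→{7,8,9}; (8,1)→{1,2}. Safe: 4. Place at column 4.
Row 9: attacked by (1,2)→{2}; (2,6)→{6}; (3,9)→{3,9}; (4,3)→{3,8}; (5,5)→{1,5,9}; (6,8)→{5,8}; (7,4)→{2,4,6}; (8,1)→{1,2}. Safe: 7. Place at column 7.
Columns [2, 6, 9, 3, 5, 8, 4, 1, 7], r−c [-1, -4, -6, 1, 0, -2, 3, 7, 2], r+c [3, 8, 12, 7, 10, 14, 11, 9, 16] are all distinct, so no two queens attack.

(1,2) (2,6) (3,9) (4,3) (5,5) (6,8) (7,4) (8,1) (9,7)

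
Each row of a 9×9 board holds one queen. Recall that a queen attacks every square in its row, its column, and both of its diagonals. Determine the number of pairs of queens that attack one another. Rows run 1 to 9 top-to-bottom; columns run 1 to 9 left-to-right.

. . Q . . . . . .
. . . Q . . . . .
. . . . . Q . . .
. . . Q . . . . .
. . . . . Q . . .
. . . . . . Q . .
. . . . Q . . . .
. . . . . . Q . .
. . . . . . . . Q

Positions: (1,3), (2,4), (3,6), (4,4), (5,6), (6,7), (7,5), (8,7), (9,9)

6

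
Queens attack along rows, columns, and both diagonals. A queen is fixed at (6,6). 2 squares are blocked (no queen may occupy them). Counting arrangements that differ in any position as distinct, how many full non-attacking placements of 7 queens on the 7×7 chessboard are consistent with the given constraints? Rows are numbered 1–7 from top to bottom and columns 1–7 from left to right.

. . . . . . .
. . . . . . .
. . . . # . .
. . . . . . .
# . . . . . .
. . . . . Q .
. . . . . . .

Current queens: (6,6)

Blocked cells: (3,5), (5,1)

3

Branch on row 1: col 2 → 0; col 3 → 1; col 4 → 0; col 5 → 1; col 7 → 1.
Sum: 0 + 1 + 0 + 1 + 1 = 3.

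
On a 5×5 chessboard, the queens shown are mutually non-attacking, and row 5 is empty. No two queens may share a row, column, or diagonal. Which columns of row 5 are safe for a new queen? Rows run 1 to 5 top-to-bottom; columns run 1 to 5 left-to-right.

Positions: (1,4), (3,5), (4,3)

(1,4) attacks row 5 at column 4.
(3,5) attacks row 5 at column 5 and diagonals 3.
(4,3) attacks row 5 at column 3 and diagonals 2, 4.
Attacked columns: {2, 3, 4, 5}. Safe: {1}.

columns 1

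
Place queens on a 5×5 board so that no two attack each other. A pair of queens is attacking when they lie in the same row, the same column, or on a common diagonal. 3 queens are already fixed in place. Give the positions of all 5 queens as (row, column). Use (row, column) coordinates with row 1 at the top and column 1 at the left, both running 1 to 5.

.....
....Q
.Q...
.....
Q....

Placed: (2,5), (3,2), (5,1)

Row 1: attacked by (2,5)→{4,5}; (3,2)→{2,4}; (5,1)→{1,5}. Safe: 3. Place at column 3.
Row 4: attacked by (1,3)→{3}; (2,5)→{3,5}; (3,2)→{1,2,3}; (5,1)→{1,2}. Safe: 4. Place at column 4.
Columns [3, 5, 2, 4, 1], r−c [-2, -3, 1, 0, 4], r+c [4, 7, 5, 8, 6] are all distinct, so no two queens attack.

(1,3) (2,5) (3,2) (4,4) (5,1)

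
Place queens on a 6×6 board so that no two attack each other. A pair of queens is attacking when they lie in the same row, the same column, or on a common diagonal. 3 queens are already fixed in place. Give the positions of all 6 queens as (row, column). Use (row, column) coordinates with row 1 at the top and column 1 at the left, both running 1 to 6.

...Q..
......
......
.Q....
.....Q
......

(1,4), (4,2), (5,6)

(1,4) (2,1) (3,5) (4,2) (5,6) (6,3)

Row 2: attacked by (1,4)→{3,4,5}; (4,2)→{2,4}; (5,6)→{3,6}. Safe: 1. Place at column 1.
Row 3: attacked by (1,4)→{2,4,6}; (2,1)→{1,2}; (4,2)→{1,2,3}; (5,6)→{4,6}. Safe: 5. Place at column 5.
Row 6: attacked by (1,4)→{4}; (2,1)→{1,5}; (3,5)→{2,5}; (4,2)→{2,4}; (5,6)→{5,6}. Safe: 3. Place at column 3.
Columns [4, 1, 5, 2, 6, 3], r−c [-3, 1, -2, 2, -1, 3], r+c [5, 3, 8, 6, 11, 9] are all distinct, so no two queens attack.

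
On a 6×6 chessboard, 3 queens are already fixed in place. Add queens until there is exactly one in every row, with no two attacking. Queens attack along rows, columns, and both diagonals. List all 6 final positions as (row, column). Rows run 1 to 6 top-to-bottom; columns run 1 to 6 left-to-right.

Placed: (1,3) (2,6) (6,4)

(1,3) (2,6) (3,2) (4,5) (5,1) (6,4)

Row 3: attacked by (1,3)→{1,3,5}; (2,6)→{5,6}; (6,4)→{1,4}. Safe: 2. Place at column 2.
Row 4: attacked by (1,3)→{3,6}; (2,6)→{4,6}; (3,2)→{1,2,3}; (6,4)→{2,4,6}. Safe: 5. Place at column 5.
Row 5: attacked by (1,3)→{3}; (2,6)→{3,6}; (3,2)→{2,4}; (4,5)→{4,5,6}; (6,4)→{3,4,5}. Safe: 1. Place at column 1.
Columns [3, 6, 2, 5, 1, 4], r−c [-2, -4, 1, -1, 4, 2], r+c [4, 8, 5, 9, 6, 10] are all distinct, so no two queens attack.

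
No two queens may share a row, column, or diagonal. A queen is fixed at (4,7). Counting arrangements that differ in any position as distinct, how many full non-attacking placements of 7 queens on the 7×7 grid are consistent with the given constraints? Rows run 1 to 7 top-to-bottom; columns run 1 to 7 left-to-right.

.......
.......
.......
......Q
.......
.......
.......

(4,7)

6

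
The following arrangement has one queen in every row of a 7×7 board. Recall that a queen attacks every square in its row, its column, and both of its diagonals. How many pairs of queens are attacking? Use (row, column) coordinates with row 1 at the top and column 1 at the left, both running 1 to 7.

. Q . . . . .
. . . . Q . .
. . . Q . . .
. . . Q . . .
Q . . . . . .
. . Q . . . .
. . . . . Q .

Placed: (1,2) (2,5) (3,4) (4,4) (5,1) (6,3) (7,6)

3

Same column: (3,4)–(4,4) (column 4).
Same diagonal: (1,2)–(3,4) (|1−3| = |2−4| = 2); (2,5)–(3,4) (|2−3| = |5−4| = 1).
Total attacking pairs: 3.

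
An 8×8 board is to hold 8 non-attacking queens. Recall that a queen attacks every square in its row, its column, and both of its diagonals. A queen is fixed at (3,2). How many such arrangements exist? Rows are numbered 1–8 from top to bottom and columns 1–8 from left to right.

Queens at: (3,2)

Branch on row 1: col 1 → 0; col 3 → 7; col 5 → 3; col 6 → 2; col 7 → 2; col 8 → 0.
Sum: 0 + 7 + 3 + 2 + 2 + 0 = 14.

14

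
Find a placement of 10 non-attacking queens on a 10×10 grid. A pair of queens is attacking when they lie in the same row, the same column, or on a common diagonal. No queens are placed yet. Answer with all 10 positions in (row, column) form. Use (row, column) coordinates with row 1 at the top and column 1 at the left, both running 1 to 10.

(1,9) (2,1) (3,3) (4,8) (5,6) (6,2) (7,10) (8,5) (9,7) (10,4)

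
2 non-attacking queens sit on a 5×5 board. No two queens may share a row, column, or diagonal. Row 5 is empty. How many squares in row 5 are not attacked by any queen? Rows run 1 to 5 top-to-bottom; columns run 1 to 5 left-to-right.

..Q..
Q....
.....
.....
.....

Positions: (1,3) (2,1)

2

(1,3) attacks row 5 at column 3.
(2,1) attacks row 5 at column 1 and diagonals 4.
Attacked columns: {1, 3, 4}. Safe: {2, 5}.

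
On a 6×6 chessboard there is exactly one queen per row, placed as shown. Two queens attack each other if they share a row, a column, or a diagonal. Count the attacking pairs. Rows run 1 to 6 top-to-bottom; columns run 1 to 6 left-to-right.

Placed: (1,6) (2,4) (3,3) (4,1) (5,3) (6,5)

2

Same column: (3,3)–(5,3) (column 3).
Same diagonal: (2,4)–(3,3) (|2−3| = |4−3| = 1).
Total attacking pairs: 2.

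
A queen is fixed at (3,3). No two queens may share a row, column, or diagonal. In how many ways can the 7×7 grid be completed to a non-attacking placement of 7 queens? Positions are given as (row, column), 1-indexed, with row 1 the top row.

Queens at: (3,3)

Branch on row 1: col 2 → 2; col 4 → 2; col 6 → 1; col 7 → 1.
Sum: 2 + 2 + 1 + 1 = 6.

6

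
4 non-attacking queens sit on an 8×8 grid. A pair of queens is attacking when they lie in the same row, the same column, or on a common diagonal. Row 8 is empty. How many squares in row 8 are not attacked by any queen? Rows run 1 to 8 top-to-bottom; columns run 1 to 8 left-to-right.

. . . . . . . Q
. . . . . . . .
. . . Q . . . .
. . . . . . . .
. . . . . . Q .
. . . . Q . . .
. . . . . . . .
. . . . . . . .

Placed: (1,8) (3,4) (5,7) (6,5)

(1,8) attacks row 8 at column 8 and diagonals 1.
(3,4) attacks row 8 at column 4.
(5,7) attacks row 8 at column 7 and diagonals 4.
(6,5) attacks row 8 at column 5 and diagonals 3, 7.
Attacked columns: {1, 3, 4, 5, 7, 8}. Safe: {2, 6}.

2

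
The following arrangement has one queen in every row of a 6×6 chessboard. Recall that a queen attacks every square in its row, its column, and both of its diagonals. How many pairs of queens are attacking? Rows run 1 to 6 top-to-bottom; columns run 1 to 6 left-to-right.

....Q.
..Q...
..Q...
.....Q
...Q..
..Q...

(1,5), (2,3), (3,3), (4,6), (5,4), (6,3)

Same column: (2,3)–(3,3) (column 3); (2,3)–(6,3) (column 3); (3,3)–(6,3) (column 3).
Same diagonal: (1,5)–(3,3) (|1−3| = |5−3| = 2); (5,4)–(6,3) (|5−6| = |4−3| = 1).
Total attacking pairs: 5.

5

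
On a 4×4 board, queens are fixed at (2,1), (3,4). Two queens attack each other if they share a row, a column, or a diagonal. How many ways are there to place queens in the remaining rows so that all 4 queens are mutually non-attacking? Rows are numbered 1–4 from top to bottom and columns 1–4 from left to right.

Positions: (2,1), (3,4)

Branch on row 1: col 3 → 1.
Sum: 1 = 1.

1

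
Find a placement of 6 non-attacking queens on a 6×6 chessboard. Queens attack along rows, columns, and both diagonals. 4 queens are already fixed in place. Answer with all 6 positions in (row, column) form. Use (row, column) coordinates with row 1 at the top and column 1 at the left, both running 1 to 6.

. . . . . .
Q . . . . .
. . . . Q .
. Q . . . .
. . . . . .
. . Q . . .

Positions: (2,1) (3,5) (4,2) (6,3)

Row 1: attacked by (2,1)→{1,2}; (3,5)→{3,5}; (4,2)→{2,5}; (6,3)→{3}. Safe: 4, 6. Place at column 4.
Row 5: attacked by (1,4)→{4}; (2,1)→{1,4}; (3,5)→{3,5}; (4,2)→{1,2,3}; (6,3)→{2,3,4}. Safe: 6. Place at column 6.
Columns [4, 1, 5, 2, 6, 3], r−c [-3, 1, -2, 2, -1, 3], r+c [5, 3, 8, 6, 11, 9] are all distinct, so no two queens attack.

(1,4) (2,1) (3,5) (4,2) (5,6) (6,3)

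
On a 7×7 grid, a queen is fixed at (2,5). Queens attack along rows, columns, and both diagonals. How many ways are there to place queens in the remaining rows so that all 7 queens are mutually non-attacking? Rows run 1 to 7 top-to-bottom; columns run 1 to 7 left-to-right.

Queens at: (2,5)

6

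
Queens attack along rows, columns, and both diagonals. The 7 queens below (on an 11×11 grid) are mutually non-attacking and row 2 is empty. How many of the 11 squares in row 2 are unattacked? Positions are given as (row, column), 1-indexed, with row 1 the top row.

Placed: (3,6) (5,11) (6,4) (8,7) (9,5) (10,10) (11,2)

2

(3,6) attacks row 2 at column 6 and diagonals 5, 7.
(5,11) attacks row 2 at column 11 and diagonals 8.
(6,4) attacks row 2 at column 4 and diagonals 8.
(8,7) attacks row 2 at column 7 and diagonals 1.
(9,5) attacks row 2 at column 5.
(10,10) attacks row 2 at column 10 and diagonals 2.
(11,2) attacks row 2 at column 2 and diagonals 11.
Attacked columns: {1, 2, 4, 5, 6, 7, 8, 10, 11}. Safe: {3, 9}.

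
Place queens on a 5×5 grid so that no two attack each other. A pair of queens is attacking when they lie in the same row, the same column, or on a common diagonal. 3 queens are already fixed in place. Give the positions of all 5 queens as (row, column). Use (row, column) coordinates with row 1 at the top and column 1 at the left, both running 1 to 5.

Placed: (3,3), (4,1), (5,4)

(1,2) (2,5) (3,3) (4,1) (5,4)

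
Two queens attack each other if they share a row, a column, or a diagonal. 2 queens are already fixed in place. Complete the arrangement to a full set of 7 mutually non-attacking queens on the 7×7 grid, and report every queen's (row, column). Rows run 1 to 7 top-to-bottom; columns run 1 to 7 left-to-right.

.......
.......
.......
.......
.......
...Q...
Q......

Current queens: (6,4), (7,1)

(1,5) (2,2) (3,6) (4,3) (5,7) (6,4) (7,1)

Row 1: attacked by (6,4)→{4}; (7,1)→{1,7}. Safe: 2, 3, 5, 6. Place at column 5.
Row 2: attacked by (1,5)→{4,5,6}; (6,4)→{4}; (7,1)→{1,6}. Safe: 2, 3, 7. Place at column 2.
Row 3: attacked by (1,5)→{3,5,7}; (2,2)→{1,2,3}; (6,4)→{1,4,7}; (7,1)→{1,5}. Safe: 6. Place at column 6.
Row 4: attacked by (1,5)→{2,5}; (2,2)→{2,4}; (3,6)→{5,6,7}; (6,4)→{2,4,6}; (7,1)→{1,4}. Safe: 3. Place at column 3.
Row 5: attacked by (1,5)→{1,5}; (2,2)→{2,5}; (3,6)→{4,6}; (4,3)→{2,3,4}; (6,4)→{3,4,5}; (7,1)→{1,3}. Safe: 7. Place at column 7.
Columns [5, 2, 6, 3, 7, 4, 1], r−c [-4, 0, -3, 1, -2, 2, 6], r+c [6, 4, 9, 7, 12, 10, 8] are all distinct, so no two queens attack.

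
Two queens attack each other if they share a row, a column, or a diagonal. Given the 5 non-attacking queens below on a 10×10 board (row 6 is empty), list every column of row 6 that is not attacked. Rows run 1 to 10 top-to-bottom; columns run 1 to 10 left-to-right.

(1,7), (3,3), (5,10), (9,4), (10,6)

columns 5, 8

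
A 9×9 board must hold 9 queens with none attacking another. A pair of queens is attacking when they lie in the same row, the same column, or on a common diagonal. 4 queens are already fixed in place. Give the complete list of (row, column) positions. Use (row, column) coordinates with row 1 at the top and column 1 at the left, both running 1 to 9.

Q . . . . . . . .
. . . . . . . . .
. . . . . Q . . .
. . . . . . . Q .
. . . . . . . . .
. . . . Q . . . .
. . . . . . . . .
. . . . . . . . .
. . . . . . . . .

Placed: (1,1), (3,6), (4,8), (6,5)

Row 2: attacked by (1,1)→{1,2}; (3,6)→{5,6,7}; (4,8)→{6,8}; (6,5)→{1,5,9}. Safe: 3, 4. Place at column 4.
Row 5: attacked by (1,1)→{1,5}; (2,4)→{1,4,7}; (3,6)→{4,6,8}; (4,8)→{7,8,9}; (6,5)→{4,5,6}. Safe: 2, 3. Place at column 2.
Row 7: attacked by (1,1)→{1,7}; (2,4)→{4,9}; (3,6)→{2,6}; (4,8)→{5,8}; (5,2)→{2,4}; (6,5)→{4,5,6}. Safe: 3. Place at column 3.
Row 8: attacked by (1,1)→{1,8}; (2,4)→{4}; (3,6)→{1,6}; (4,8)→{4,8}; (5,2)→{2,5}; (6,5)→{3,5,7}; (7,3)→{2,3,4}. Safe: 9. Place at column 9.
Row 9: attacked by (1,1)→{1,9}; (2,4)→{4}; (3,6)→{6}; (4,8)→{3,8}; (5,2)→{2,6}; (6,5)→{2,5,8}; (7,3)→{1,3,5}; (8,9)→{8,9}. Safe: 7. Place at column 7.
Columns [1, 4, 6, 8, 2, 5, 3, 9, 7], r−c [0, -2, -3, -4, 3, 1, 4, -1, 2], r+c [2, 6, 9, 12, 7, 11, 10, 17, 16] are all distinct, so no two queens attack.

(1,1) (2,4) (3,6) (4,8) (5,2) (6,5) (7,3) (8,9) (9,7)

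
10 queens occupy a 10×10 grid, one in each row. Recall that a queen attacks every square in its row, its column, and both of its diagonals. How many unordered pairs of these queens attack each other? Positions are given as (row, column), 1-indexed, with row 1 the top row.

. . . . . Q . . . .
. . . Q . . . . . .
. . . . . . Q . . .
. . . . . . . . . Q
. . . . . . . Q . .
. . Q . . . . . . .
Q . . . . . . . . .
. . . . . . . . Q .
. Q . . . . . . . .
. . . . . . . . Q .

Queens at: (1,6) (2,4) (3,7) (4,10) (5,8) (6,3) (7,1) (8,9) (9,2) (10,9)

Same column: (8,9)–(10,9) (column 9).
Total attacking pairs: 1.

1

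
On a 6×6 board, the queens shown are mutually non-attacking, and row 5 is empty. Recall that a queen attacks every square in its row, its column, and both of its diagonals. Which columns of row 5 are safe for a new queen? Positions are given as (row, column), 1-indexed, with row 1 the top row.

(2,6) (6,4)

(2,6) attacks row 5 at column 6 and diagonals 3.
(6,4) attacks row 5 at column 4 and diagonals 3, 5.
Attacked columns: {3, 4, 5, 6}. Safe: {1, 2}.

columns 1, 2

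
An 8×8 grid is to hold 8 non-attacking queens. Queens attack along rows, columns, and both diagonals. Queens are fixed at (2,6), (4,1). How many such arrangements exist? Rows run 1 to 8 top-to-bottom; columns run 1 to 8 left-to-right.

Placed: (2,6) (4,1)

Branch on row 1: col 2 → 0; col 3 → 3; col 8 → 0.
Sum: 0 + 3 + 0 = 3.

3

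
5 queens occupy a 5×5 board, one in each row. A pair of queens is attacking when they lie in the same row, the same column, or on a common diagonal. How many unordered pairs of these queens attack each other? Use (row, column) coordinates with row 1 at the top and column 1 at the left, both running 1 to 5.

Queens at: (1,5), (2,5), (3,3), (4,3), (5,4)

Same column: (1,5)–(2,5) (column 5); (3,3)–(4,3) (column 3).
Same diagonal: (1,5)–(3,3) (|1−3| = |5−3| = 2); (2,5)–(4,3) (|2−4| = |5−3| = 2); (4,3)–(5,4) (|4−5| = |3−4| = 1).
Total attacking pairs: 5.

5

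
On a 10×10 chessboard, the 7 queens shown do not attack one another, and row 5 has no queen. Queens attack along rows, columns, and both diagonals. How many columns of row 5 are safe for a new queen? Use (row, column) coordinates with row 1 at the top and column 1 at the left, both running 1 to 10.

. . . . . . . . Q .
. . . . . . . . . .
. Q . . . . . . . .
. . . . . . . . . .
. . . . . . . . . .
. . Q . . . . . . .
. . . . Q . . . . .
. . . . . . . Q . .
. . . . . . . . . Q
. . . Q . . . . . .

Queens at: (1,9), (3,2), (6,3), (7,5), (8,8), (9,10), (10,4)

1

(1,9) attacks row 5 at column 9 and diagonals 5.
(3,2) attacks row 5 at column 2 and diagonals 4.
(6,3) attacks row 5 at column 3 and diagonals 2, 4.
(7,5) attacks row 5 at column 5 and diagonals 3, 7.
(8,8) attacks row 5 at column 8 and diagonals 5.
(9,10) attacks row 5 at column 10 and diagonals 6.
(10,4) attacks row 5 at column 4 and diagonals 9.
Attacked columns: {2, 3, 4, 5, 6, 7, 8, 9, 10}. Safe: {1}.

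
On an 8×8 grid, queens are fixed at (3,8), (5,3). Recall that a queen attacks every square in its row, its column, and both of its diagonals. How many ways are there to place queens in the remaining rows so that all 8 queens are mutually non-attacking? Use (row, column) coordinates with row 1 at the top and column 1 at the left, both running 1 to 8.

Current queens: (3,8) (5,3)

2

Branch on row 1: col 1 → 1; col 2 → 0; col 4 → 0; col 5 → 1.
Sum: 1 + 0 + 0 + 1 = 2.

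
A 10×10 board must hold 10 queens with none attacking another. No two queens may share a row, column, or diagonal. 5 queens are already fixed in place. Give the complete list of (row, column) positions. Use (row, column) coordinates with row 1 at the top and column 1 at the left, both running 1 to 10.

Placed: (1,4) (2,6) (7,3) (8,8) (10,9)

(1,4) (2,6) (3,10) (4,5) (5,7) (6,1) (7,3) (8,8) (9,2) (10,9)

Row 3: attacked by (1,4)→{2,4,6}; (2,6)→{5,6,7}; (7,3)→{3,7}; (8,8)→{3,8}; (10,9)→{2,9}. Safe: 1, 10. Place at column 10.
Row 4: attacked by (1,4)→{1,4,7}; (2,6)→{4,6,8}; (3,10)→{9,10}; (7,3)→{3,6}; (8,8)→{4,8}; (10,9)→{3,9}. Safe: 2, 5. Place at column 5.
Row 5: attacked by (1,4)→{4,8}; (2,6)→{3,6,9}; (3,10)→{8,10}; (4,5)→{4,5,6}; (7,3)→{1,3,5}; (8,8)→{5,8}; (10,9)→{4,9}. Safe: 2, 7. Place at column 7.
Row 6: attacked by (1,4)→{4,9}; (2,6)→{2,6,10}; (3,10)→{7,10}; (4,5)→{3,5,7}; (5,7)→{6,7,8}; (7,3)→{2,3,4}; (8,8)→{6,8,10}; (10,9)→{5,9}. Safe: 1. Place at column 1.
Row 9: attacked by (1,4)→{4}; (2,6)→{6}; (3,10)→{4,10}; (4,5)→{5,10}; (5,7)→{3,7}; (6,1)→{1,4}; (7,3)→{1,3,5}; (8,8)→{7,8,9}; (10,9)→{8,9,10}. Safe: 2. Place at column 2.
Columns [4, 6, 10, 5, 7, 1, 3, 8, 2, 9], r−c [-3, -4, -7, -1, -2, 5, 4, 0, 7, 1], r+c [5, 8, 13, 9, 12, 7, 10, 16, 11, 19] are all distinct, so no two queens attack.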